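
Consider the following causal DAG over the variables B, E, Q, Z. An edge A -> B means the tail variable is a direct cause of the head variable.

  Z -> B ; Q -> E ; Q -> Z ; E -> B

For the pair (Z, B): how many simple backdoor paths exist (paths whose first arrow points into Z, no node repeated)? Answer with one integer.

1

A backdoor path from Z to B is any simple undirected path whose first edge points into Z (i.e. leaves Z via a parent).
Parents of Z: {Q}.
Enumerating:
  P1: Z <- Q -> E -> B
That exhausts the simple backdoor paths. Count: 1.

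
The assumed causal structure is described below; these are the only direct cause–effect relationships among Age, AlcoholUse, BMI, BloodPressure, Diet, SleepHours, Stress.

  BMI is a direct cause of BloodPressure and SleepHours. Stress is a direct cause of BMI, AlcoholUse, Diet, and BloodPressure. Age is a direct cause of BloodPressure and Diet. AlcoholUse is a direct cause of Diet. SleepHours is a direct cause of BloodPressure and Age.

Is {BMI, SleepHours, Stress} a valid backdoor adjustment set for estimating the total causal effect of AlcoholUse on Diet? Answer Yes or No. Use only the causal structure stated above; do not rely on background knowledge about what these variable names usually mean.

Yes

Backdoor paths from AlcoholUse to Diet (paths whose first edge points into AlcoholUse):
  P1: AlcoholUse <- Stress -> BMI -> SleepHours -> Age -> Diet
  P2: AlcoholUse <- Stress -> BMI -> SleepHours -> BloodPressure <- Age -> Diet
  P3: AlcoholUse <- Stress -> BMI -> BloodPressure <- SleepHours -> Age -> Diet
  P4: AlcoholUse <- Stress -> BMI -> BloodPressure <- Age -> Diet
  P5: AlcoholUse <- Stress -> BloodPressure <- BMI -> SleepHours -> Age -> Diet
  P6: AlcoholUse <- Stress -> BloodPressure <- SleepHours -> Age -> Diet
  P7: AlcoholUse <- Stress -> BloodPressure <- Age -> Diet
  P8: AlcoholUse <- Stress -> Diet
Condition 1 (no descendant of AlcoholUse in the set): holds — descendants of AlcoholUse are {Diet}; none are in {BMI, SleepHours, Stress}.
Condition 2 (every backdoor path blocked by {BMI, SleepHours, Stress}):
  P1: blocked at fork node Stress ∈ conditioning set.
  P2: blocked at fork node Stress ∈ conditioning set.
  P3: blocked at fork node Stress ∈ conditioning set.
  P4: blocked at fork node Stress ∈ conditioning set.
  P5: blocked at fork node Stress ∈ conditioning set.
  P6: blocked at fork node Stress ∈ conditioning set.
  P7: blocked at fork node Stress ∈ conditioning set.
  P8: blocked at fork node Stress ∈ conditioning set.
{BMI, SleepHours, Stress} satisfies the backdoor criterion.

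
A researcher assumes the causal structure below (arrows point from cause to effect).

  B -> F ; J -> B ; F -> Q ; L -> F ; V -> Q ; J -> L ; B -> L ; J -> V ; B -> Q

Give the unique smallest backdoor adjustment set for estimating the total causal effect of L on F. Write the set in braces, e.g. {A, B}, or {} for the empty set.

Variables eligible for adjustment (non-descendants of L, excluding L and F): {B, J, V}.
Backdoor paths from L to F:
  P1: L <- J -> B -> F
  P2: L <- J -> B -> Q <- F
  P3: L <- J -> V -> Q <- B -> F
  P4: L <- J -> V -> Q <- F
  P5: L <- B <- J -> V -> Q <- F
  P6: L <- B -> F
  P7: L <- B -> Q <- F
The empty set is not sufficient: P1 (L <- J -> B -> F) has no collider blocking it and no conditioned non-collider, so it is open.
Try {B}:
  P1: blocked at chain node B ∈ conditioning set.
  P2: blocked at chain node B ∈ conditioning set.
  P3: blocked at collider Q (neither it nor any descendant is in the conditioning set).
  P4: blocked at collider Q (neither it nor any descendant is in the conditioning set).
  P5: blocked at chain node B ∈ conditioning set.
  P6: blocked at fork node B ∈ conditioning set.
  P7: blocked at fork node B ∈ conditioning set.
{B} contains no descendant of L and blocks every backdoor path.
No other singleton works — e.g. {J} leaves P6 open — so {B} is the unique smallest valid adjustment set.

{B}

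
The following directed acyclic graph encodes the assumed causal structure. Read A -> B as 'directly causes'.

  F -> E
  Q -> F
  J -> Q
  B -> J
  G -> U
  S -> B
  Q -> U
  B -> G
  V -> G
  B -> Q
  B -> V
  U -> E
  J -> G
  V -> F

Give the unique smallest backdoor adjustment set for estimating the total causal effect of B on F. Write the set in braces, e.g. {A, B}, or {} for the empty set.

Variables eligible for adjustment (non-descendants of B, excluding B and F): {S}.
Backdoor paths from B to F:
  (none)
With no backdoor paths the empty set already satisfies the criterion, and it is trivially minimal.

{}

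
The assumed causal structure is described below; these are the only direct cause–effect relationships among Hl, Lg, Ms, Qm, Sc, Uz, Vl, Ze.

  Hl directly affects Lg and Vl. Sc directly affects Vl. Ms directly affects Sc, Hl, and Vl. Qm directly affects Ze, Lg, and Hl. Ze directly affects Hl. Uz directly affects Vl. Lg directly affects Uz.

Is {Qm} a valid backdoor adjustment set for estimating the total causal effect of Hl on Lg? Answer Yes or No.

Backdoor paths from Hl to Lg (paths whose first edge points into Hl):
  P1: Hl <- Ms -> Sc -> Vl <- Uz <- Lg
  P2: Hl <- Ms -> Vl <- Uz <- Lg
  P3: Hl <- Qm -> Lg
  P4: Hl <- Ze <- Qm -> Lg
Condition 1 (no descendant of Hl in the set): holds — descendants of Hl are {Lg, Uz, Vl}; none are in {Qm}.
Condition 2 (every backdoor path blocked by {Qm}):
  P1: blocked at collider Vl (neither it nor any descendant is in the conditioning set).
  P2: blocked at collider Vl (neither it nor any descendant is in the conditioning set).
  P3: blocked at fork node Qm ∈ conditioning set.
  P4: blocked at fork node Qm ∈ conditioning set.
{Qm} satisfies the backdoor criterion.

Yes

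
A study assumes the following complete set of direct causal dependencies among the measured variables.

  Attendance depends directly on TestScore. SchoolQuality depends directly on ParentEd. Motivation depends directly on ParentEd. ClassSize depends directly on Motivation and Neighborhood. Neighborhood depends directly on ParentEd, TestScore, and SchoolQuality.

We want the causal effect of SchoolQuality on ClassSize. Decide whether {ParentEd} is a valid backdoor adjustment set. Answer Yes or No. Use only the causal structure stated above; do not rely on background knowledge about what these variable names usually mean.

Yes

Backdoor paths from SchoolQuality to ClassSize (paths whose first edge points into SchoolQuality):
  P1: SchoolQuality <- ParentEd -> Motivation -> ClassSize
  P2: SchoolQuality <- ParentEd -> Neighborhood -> ClassSize
Condition 1 (no descendant of SchoolQuality in the set): holds — descendants of SchoolQuality are {ClassSize, Neighborhood}; none are in {ParentEd}.
Condition 2 (every backdoor path blocked by {ParentEd}):
  P1: blocked at fork node ParentEd ∈ conditioning set.
  P2: blocked at fork node ParentEd ∈ conditioning set.
{ParentEd} satisfies the backdoor criterion.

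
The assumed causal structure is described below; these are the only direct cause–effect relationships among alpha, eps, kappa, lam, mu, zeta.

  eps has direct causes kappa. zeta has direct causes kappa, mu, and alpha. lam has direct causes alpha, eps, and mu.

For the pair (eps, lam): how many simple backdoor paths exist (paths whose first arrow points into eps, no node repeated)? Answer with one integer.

A backdoor path from eps to lam is any simple undirected path whose first edge points into eps (i.e. leaves eps via a parent).
Parents of eps: {kappa}.
Enumerating:
  P1: eps <- kappa -> zeta <- alpha -> lam
  P2: eps <- kappa -> zeta <- mu -> lam
That exhausts the simple backdoor paths. Count: 2.

2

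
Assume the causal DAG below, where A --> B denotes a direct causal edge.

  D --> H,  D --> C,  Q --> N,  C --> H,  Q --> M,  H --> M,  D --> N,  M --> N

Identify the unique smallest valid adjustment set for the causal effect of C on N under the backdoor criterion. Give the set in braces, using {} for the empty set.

Variables eligible for adjustment (non-descendants of C, excluding C and N): {D, Q}.
Backdoor paths from C to N:
  P1: C <- D -> H -> M <- Q -> N
  P2: C <- D -> H -> M -> N
  P3: C <- D -> N
The empty set is not sufficient: P2 (C <- D -> H -> M -> N) has no collider blocking it and no conditioned non-collider, so it is open.
Try {D}:
  P1: blocked at fork node D ∈ conditioning set.
  P2: blocked at fork node D ∈ conditioning set.
  P3: blocked at fork node D ∈ conditioning set.
{D} contains no descendant of C and blocks every backdoor path.
No other singleton works — e.g. {Q} leaves P2 open — so {D} is the unique smallest valid adjustment set.

{D}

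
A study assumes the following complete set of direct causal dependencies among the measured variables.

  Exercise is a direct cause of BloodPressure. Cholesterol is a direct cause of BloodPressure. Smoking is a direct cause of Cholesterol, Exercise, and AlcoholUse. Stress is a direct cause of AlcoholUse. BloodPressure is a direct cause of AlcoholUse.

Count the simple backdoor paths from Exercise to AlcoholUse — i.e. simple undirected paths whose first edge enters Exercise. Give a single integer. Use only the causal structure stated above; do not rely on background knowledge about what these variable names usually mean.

2

A backdoor path from Exercise to AlcoholUse is any simple undirected path whose first edge points into Exercise (i.e. leaves Exercise via a parent).
Parents of Exercise: {Smoking}.
Enumerating:
  P1: Exercise <- Smoking -> Cholesterol -> BloodPressure -> AlcoholUse
  P2: Exercise <- Smoking -> AlcoholUse
That exhausts the simple backdoor paths. Count: 2.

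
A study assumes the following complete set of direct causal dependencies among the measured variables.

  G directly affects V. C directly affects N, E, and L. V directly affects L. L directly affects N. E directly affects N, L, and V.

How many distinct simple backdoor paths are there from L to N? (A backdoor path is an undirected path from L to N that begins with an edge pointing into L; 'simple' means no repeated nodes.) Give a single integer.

A backdoor path from L to N is any simple undirected path whose first edge points into L (i.e. leaves L via a parent).
Parents of L: {C, E, V}.
Enumerating:
  P1: L <- C -> E -> N
  P2: L <- C -> N
  P3: L <- E <- C -> N
  P4: L <- E -> N
  P5: L <- V <- E <- C -> N
  P6: L <- V <- E -> N
That exhausts the simple backdoor paths. Count: 6.

6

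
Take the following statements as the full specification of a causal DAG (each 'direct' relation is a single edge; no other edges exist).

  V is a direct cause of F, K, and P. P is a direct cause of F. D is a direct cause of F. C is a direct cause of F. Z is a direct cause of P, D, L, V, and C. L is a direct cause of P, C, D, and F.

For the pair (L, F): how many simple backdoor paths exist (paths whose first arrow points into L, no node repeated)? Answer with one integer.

6

A backdoor path from L to F is any simple undirected path whose first edge points into L (i.e. leaves L via a parent).
Parents of L: {Z}.
Enumerating:
  P1: L <- Z -> V -> P -> F
  P2: L <- Z -> V -> F
  P3: L <- Z -> D -> F
  P4: L <- Z -> C -> F
  P5: L <- Z -> P <- V -> F
  P6: L <- Z -> P -> F
That exhausts the simple backdoor paths. Count: 6.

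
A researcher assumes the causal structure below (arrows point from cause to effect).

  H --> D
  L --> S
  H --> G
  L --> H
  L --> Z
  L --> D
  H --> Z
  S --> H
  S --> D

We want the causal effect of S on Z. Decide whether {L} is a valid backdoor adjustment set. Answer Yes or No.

Yes

Backdoor paths from S to Z (paths whose first edge points into S):
  P1: S <- L -> H -> Z
  P2: S <- L -> D <- H -> Z
  P3: S <- L -> Z
Condition 1 (no descendant of S in the set): holds — descendants of S are {D, G, H, Z}; none are in {L}.
Condition 2 (every backdoor path blocked by {L}):
  P1: blocked at fork node L ∈ conditioning set.
  P2: blocked at fork node L ∈ conditioning set.
  P3: blocked at fork node L ∈ conditioning set.
{L} satisfies the backdoor criterion.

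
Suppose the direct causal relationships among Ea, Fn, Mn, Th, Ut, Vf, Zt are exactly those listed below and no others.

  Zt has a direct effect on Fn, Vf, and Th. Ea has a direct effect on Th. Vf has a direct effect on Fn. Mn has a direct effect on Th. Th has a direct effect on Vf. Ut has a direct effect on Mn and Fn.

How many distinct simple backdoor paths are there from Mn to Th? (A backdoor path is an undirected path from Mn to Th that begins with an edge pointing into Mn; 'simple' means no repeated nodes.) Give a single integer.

4

A backdoor path from Mn to Th is any simple undirected path whose first edge points into Mn (i.e. leaves Mn via a parent).
Parents of Mn: {Ut}.
Enumerating:
  P1: Mn <- Ut -> Fn <- Zt -> Th
  P2: Mn <- Ut -> Fn <- Zt -> Vf <- Th
  P3: Mn <- Ut -> Fn <- Vf <- Zt -> Th
  P4: Mn <- Ut -> Fn <- Vf <- Th
That exhausts the simple backdoor paths. Count: 4.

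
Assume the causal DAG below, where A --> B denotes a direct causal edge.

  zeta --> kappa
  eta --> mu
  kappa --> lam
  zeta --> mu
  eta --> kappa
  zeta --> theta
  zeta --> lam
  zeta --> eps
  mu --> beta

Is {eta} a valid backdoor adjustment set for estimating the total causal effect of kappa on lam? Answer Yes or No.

No

Backdoor paths from kappa to lam (paths whose first edge points into kappa):
  P1: kappa <- zeta -> lam
  P2: kappa <- eta -> mu <- zeta -> lam
Condition 1 (no descendant of kappa in the set): holds — descendants of kappa are {lam}; none are in {eta}.
Condition 2 (every backdoor path blocked by {eta}):
  P1: open — no interior node is in the conditioning set.
  P2: blocked at fork node eta ∈ conditioning set.
{eta} does not satisfy the backdoor criterion.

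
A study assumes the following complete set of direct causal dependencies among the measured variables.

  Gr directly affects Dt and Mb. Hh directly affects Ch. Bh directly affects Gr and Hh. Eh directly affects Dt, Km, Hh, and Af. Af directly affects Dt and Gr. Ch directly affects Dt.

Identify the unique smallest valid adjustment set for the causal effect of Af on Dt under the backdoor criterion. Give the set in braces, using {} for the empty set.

{Eh}

Variables eligible for adjustment (non-descendants of Af, excluding Af and Dt): {Bh, Ch, Eh, Hh, Km}.
Backdoor paths from Af to Dt:
  P1: Af <- Eh -> Hh <- Bh -> Gr -> Dt
  P2: Af <- Eh -> Hh -> Ch -> Dt
  P3: Af <- Eh -> Dt
The empty set is not sufficient: P2 (Af <- Eh -> Hh -> Ch -> Dt) has no collider blocking it and no conditioned non-collider, so it is open.
Try {Eh}:
  P1: blocked at fork node Eh ∈ conditioning set.
  P2: blocked at fork node Eh ∈ conditioning set.
  P3: blocked at fork node Eh ∈ conditioning set.
{Eh} contains no descendant of Af and blocks every backdoor path.
No other singleton works — e.g. {Bh} leaves P2 open — so {Eh} is the unique smallest valid adjustment set.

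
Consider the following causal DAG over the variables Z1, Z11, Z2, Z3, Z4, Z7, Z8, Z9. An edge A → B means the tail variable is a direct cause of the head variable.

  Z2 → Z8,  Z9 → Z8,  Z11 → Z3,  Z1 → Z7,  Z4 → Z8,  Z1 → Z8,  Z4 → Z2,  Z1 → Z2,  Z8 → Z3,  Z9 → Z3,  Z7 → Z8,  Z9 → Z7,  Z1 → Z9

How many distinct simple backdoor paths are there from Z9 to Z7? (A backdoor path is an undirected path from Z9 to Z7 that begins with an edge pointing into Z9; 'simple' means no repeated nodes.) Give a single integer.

4

A backdoor path from Z9 to Z7 is any simple undirected path whose first edge points into Z9 (i.e. leaves Z9 via a parent).
Parents of Z9: {Z1}.
Enumerating:
  P1: Z9 <- Z1 -> Z2 <- Z4 -> Z8 <- Z7
  P2: Z9 <- Z1 -> Z2 -> Z8 <- Z7
  P3: Z9 <- Z1 -> Z7
  P4: Z9 <- Z1 -> Z8 <- Z7
That exhausts the simple backdoor paths. Count: 4.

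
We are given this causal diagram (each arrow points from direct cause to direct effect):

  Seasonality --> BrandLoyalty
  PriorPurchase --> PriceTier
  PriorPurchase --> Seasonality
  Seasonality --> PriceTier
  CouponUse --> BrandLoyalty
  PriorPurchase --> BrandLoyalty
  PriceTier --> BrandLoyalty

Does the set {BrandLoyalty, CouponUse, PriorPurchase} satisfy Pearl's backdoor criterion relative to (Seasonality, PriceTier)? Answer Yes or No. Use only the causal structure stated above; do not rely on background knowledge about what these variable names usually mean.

Backdoor paths from Seasonality to PriceTier (paths whose first edge points into Seasonality):
  P1: Seasonality <- PriorPurchase -> PriceTier
  P2: Seasonality <- PriorPurchase -> BrandLoyalty <- PriceTier
Condition 1 (no descendant of Seasonality in the set): FAILS — BrandLoyalty is a descendant of Seasonality.
Condition 2 (every backdoor path blocked by {BrandLoyalty, CouponUse, PriorPurchase}):
  P1: blocked at fork node PriorPurchase ∈ conditioning set.
  P2: blocked at fork node PriorPurchase ∈ conditioning set.
{BrandLoyalty, CouponUse, PriorPurchase} does not satisfy the backdoor criterion.

No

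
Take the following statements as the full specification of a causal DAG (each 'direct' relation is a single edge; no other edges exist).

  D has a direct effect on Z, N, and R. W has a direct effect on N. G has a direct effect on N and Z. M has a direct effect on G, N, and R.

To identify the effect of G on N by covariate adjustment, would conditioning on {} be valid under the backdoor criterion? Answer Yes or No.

Backdoor paths from G to N (paths whose first edge points into G):
  P1: G <- M -> R <- D -> N
  P2: G <- M -> N
Condition 1 (no descendant of G in the set): holds — descendants of G are {N, Z}; none are in {}.
Condition 2 (every backdoor path blocked by {}):
  P1: blocked at collider R (neither it nor any descendant is in the conditioning set).
  P2: open — no interior node is in the conditioning set.
{} does not satisfy the backdoor criterion.

No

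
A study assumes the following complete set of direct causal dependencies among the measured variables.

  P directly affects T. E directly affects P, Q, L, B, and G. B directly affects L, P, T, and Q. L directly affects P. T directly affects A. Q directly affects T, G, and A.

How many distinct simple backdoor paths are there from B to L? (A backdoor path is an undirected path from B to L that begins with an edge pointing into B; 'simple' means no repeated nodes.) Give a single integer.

A backdoor path from B to L is any simple undirected path whose first edge points into B (i.e. leaves B via a parent).
Parents of B: {E}.
Enumerating:
  P1: B <- E -> L
  P2: B <- E -> P <- L
  P3: B <- E -> Q -> T <- P <- L
  P4: B <- E -> Q -> A <- T <- P <- L
  P5: B <- E -> G <- Q -> T <- P <- L
  P6: B <- E -> G <- Q -> A <- T <- P <- L
That exhausts the simple backdoor paths. Count: 6.

6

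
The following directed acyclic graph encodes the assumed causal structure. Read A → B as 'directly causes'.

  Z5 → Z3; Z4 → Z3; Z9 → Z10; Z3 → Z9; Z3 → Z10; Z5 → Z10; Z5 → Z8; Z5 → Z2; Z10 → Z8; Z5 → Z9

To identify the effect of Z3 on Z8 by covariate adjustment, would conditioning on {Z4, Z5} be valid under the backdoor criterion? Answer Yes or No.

Yes

Backdoor paths from Z3 to Z8 (paths whose first edge points into Z3):
  P1: Z3 <- Z5 -> Z9 -> Z10 -> Z8
  P2: Z3 <- Z5 -> Z10 -> Z8
  P3: Z3 <- Z5 -> Z8
Condition 1 (no descendant of Z3 in the set): holds — descendants of Z3 are {Z10, Z8, Z9}; none are in {Z4, Z5}.
Condition 2 (every backdoor path blocked by {Z4, Z5}):
  P1: blocked at fork node Z5 ∈ conditioning set.
  P2: blocked at fork node Z5 ∈ conditioning set.
  P3: blocked at fork node Z5 ∈ conditioning set.
{Z4, Z5} satisfies the backdoor criterion.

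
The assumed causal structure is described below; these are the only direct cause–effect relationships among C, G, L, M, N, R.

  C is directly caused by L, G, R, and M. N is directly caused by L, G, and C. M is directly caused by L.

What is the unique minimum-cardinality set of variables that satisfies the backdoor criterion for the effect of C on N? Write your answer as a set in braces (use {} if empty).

{G, L}

Variables eligible for adjustment (non-descendants of C, excluding C and N): {G, L, M, R}.
Backdoor paths from C to N:
  P1: C <- G -> N
  P2: C <- L -> N
  P3: C <- M <- L -> N
The empty set is not sufficient: P1 (C <- G -> N) has no collider blocking it and no conditioned non-collider, so it is open.
Try {G, L}:
  P1: blocked at fork node G ∈ conditioning set.
  P2: blocked at fork node L ∈ conditioning set.
  P3: blocked at fork node L ∈ conditioning set.
{G, L} contains no descendant of C and blocks every backdoor path.
Every element of {G, L} is needed (dropping G leaves P1 open; dropping L leaves P2 open), so no proper subset is valid.
Among all size-2 subsets of the eligible variables, only {G, L} blocks every backdoor path, so it is the unique smallest valid adjustment set.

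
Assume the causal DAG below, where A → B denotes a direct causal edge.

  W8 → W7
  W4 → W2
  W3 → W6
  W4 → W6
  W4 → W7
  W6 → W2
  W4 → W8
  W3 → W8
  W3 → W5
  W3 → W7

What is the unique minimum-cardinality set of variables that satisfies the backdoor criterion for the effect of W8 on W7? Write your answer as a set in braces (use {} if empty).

Variables eligible for adjustment (non-descendants of W8, excluding W8 and W7): {W2, W3, W4, W5, W6}.
Backdoor paths from W8 to W7:
  P1: W8 <- W3 -> W6 <- W4 -> W7
  P2: W8 <- W3 -> W6 -> W2 <- W4 -> W7
  P3: W8 <- W3 -> W7
  P4: W8 <- W4 -> W6 <- W3 -> W7
  P5: W8 <- W4 -> W2 <- W6 <- W3 -> W7
  P6: W8 <- W4 -> W7
The empty set is not sufficient: P3 (W8 <- W3 -> W7) has no collider blocking it and no conditioned non-collider, so it is open.
Try {W3, W4}:
  P1: blocked at fork node W3 ∈ conditioning set.
  P2: blocked at fork node W3 ∈ conditioning set.
  P3: blocked at fork node W3 ∈ conditioning set.
  P4: blocked at fork node W4 ∈ conditioning set.
  P5: blocked at fork node W4 ∈ conditioning set.
  P6: blocked at fork node W4 ∈ conditioning set.
{W3, W4} contains no descendant of W8 and blocks every backdoor path.
Every element of {W3, W4} is needed (dropping W3 leaves P3 open; dropping W4 leaves P6 open), so no proper subset is valid.
Among all size-2 subsets of the eligible variables, only {W3, W4} blocks every backdoor path, so it is the unique smallest valid adjustment set.

{W3, W4}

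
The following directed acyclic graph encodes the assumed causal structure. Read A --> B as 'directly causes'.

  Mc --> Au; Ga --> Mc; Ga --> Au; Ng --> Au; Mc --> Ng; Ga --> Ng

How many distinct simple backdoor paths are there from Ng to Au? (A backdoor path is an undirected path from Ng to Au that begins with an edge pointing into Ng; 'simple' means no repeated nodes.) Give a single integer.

A backdoor path from Ng to Au is any simple undirected path whose first edge points into Ng (i.e. leaves Ng via a parent).
Parents of Ng: {Ga, Mc}.
Enumerating:
  P1: Ng <- Ga -> Mc -> Au
  P2: Ng <- Ga -> Au
  P3: Ng <- Mc <- Ga -> Au
  P4: Ng <- Mc -> Au
That exhausts the simple backdoor paths. Count: 4.

4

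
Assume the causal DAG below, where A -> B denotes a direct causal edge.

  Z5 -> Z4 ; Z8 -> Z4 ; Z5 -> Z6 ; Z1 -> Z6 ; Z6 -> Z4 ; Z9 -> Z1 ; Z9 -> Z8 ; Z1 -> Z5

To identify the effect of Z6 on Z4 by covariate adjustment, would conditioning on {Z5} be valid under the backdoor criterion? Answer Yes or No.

Backdoor paths from Z6 to Z4 (paths whose first edge points into Z6):
  P1: Z6 <- Z1 <- Z9 -> Z8 -> Z4
  P2: Z6 <- Z1 -> Z5 -> Z4
  P3: Z6 <- Z5 <- Z1 <- Z9 -> Z8 -> Z4
  P4: Z6 <- Z5 -> Z4
Condition 1 (no descendant of Z6 in the set): holds — descendants of Z6 are {Z4}; none are in {Z5}.
Condition 2 (every backdoor path blocked by {Z5}):
  P1: open — no interior node is in the conditioning set.
  P2: blocked at chain node Z5 ∈ conditioning set.
  P3: blocked at chain node Z5 ∈ conditioning set.
  P4: blocked at fork node Z5 ∈ conditioning set.
{Z5} does not satisfy the backdoor criterion.

No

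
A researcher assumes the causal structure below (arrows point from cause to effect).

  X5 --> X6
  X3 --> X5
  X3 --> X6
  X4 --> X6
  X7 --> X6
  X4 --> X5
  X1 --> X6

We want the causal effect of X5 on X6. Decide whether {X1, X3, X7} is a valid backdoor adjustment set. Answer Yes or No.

No

Backdoor paths from X5 to X6 (paths whose first edge points into X5):
  P1: X5 <- X3 -> X6
  P2: X5 <- X4 -> X6
Condition 1 (no descendant of X5 in the set): holds — descendants of X5 are {X6}; none are in {X1, X3, X7}.
Condition 2 (every backdoor path blocked by {X1, X3, X7}):
  P1: blocked at fork node X3 ∈ conditioning set.
  P2: open — no interior node is in the conditioning set.
{X1, X3, X7} does not satisfy the backdoor criterion.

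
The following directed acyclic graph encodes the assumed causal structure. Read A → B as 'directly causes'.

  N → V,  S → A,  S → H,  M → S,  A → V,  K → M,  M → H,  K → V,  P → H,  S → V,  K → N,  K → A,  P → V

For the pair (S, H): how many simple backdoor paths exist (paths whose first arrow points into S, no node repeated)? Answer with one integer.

A backdoor path from S to H is any simple undirected path whose first edge points into S (i.e. leaves S via a parent).
Parents of S: {M}.
Enumerating:
  P1: S <- M <- K -> N -> V <- P -> H
  P2: S <- M <- K -> A -> V <- P -> H
  P3: S <- M <- K -> V <- P -> H
  P4: S <- M -> H
That exhausts the simple backdoor paths. Count: 4.

4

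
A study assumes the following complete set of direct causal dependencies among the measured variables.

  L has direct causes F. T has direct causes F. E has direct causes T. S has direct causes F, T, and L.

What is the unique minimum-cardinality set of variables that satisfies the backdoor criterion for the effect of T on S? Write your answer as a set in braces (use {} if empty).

Variables eligible for adjustment (non-descendants of T, excluding T and S): {F, L}.
Backdoor paths from T to S:
  P1: T <- F -> L -> S
  P2: T <- F -> S
The empty set is not sufficient: P1 (T <- F -> L -> S) has no collider blocking it and no conditioned non-collider, so it is open.
Try {F}:
  P1: blocked at fork node F ∈ conditioning set.
  P2: blocked at fork node F ∈ conditioning set.
{F} contains no descendant of T and blocks every backdoor path.
No other singleton works — e.g. {L} leaves P2 open — so {F} is the unique smallest valid adjustment set.

{F}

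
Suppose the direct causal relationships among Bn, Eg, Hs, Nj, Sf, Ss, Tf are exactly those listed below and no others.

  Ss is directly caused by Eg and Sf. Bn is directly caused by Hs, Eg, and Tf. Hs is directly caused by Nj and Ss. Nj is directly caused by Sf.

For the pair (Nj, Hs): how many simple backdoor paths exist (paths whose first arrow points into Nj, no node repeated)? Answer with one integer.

2

A backdoor path from Nj to Hs is any simple undirected path whose first edge points into Nj (i.e. leaves Nj via a parent).
Parents of Nj: {Sf}.
Enumerating:
  P1: Nj <- Sf -> Ss <- Eg -> Bn <- Hs
  P2: Nj <- Sf -> Ss -> Hs
That exhausts the simple backdoor paths. Count: 2.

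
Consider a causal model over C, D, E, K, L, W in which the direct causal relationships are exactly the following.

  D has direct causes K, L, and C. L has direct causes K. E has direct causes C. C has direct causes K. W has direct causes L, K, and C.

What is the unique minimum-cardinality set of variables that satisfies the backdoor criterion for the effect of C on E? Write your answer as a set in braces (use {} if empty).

{}

Variables eligible for adjustment (non-descendants of C, excluding C and E): {K, L}.
Backdoor paths from C to E:
  (none)
With no backdoor paths the empty set already satisfies the criterion, and it is trivially minimal.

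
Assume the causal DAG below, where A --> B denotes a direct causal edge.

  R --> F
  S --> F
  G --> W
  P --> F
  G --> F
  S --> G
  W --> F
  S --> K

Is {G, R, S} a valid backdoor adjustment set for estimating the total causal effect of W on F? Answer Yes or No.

Yes

Backdoor paths from W to F (paths whose first edge points into W):
  P1: W <- G <- S -> F
  P2: W <- G -> F
Condition 1 (no descendant of W in the set): holds — descendants of W are {F}; none are in {G, R, S}.
Condition 2 (every backdoor path blocked by {G, R, S}):
  P1: blocked at chain node G ∈ conditioning set.
  P2: blocked at fork node G ∈ conditioning set.
{G, R, S} satisfies the backdoor criterion.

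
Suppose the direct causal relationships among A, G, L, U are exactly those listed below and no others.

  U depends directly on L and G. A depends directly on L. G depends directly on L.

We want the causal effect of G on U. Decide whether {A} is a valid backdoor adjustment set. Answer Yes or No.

No

Backdoor paths from G to U (paths whose first edge points into G):
  P1: G <- L -> U
Condition 1 (no descendant of G in the set): holds — descendants of G are {U}; none are in {A}.
Condition 2 (every backdoor path blocked by {A}):
  P1: open — no interior node is in the conditioning set.
{A} does not satisfy the backdoor criterion.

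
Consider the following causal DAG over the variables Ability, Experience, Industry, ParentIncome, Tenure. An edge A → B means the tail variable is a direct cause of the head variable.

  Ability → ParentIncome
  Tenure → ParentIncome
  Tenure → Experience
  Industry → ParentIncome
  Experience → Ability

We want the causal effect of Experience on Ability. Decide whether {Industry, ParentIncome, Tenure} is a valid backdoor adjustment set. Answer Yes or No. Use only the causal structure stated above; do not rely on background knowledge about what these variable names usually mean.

No

Backdoor paths from Experience to Ability (paths whose first edge points into Experience):
  P1: Experience <- Tenure -> ParentIncome <- Ability
Condition 1 (no descendant of Experience in the set): FAILS — ParentIncome is a descendant of Experience.
Condition 2 (every backdoor path blocked by {Industry, ParentIncome, Tenure}):
  P1: blocked at fork node Tenure ∈ conditioning set.
{Industry, ParentIncome, Tenure} does not satisfy the backdoor criterion.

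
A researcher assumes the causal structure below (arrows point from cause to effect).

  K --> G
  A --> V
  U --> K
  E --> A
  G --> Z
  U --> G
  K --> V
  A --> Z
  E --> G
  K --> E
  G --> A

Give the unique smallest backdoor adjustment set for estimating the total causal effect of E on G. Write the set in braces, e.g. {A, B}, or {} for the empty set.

{K}

Variables eligible for adjustment (non-descendants of E, excluding E and G): {K, U}.
Backdoor paths from E to G:
  P1: E <- K <- U -> G
  P2: E <- K -> G
  P3: E <- K -> V <- A <- G
  P4: E <- K -> V <- A -> Z <- G
The empty set is not sufficient: P1 (E <- K <- U -> G) has no collider blocking it and no conditioned non-collider, so it is open.
Try {K}:
  P1: blocked at chain node K ∈ conditioning set.
  P2: blocked at fork node K ∈ conditioning set.
  P3: blocked at fork node K ∈ conditioning set.
  P4: blocked at fork node K ∈ conditioning set.
{K} contains no descendant of E and blocks every backdoor path.
No other singleton works — e.g. {U} leaves P2 open — so {K} is the unique smallest valid adjustment set.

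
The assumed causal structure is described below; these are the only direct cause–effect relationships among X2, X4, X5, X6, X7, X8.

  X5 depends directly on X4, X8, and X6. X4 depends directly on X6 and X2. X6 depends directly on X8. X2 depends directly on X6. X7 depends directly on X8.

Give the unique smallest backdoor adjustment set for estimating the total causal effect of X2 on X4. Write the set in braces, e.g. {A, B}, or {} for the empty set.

Variables eligible for adjustment (non-descendants of X2, excluding X2 and X4): {X6, X7, X8}.
Backdoor paths from X2 to X4:
  P1: X2 <- X6 <- X8 -> X5 <- X4
  P2: X2 <- X6 -> X4
  P3: X2 <- X6 -> X5 <- X4
The empty set is not sufficient: P2 (X2 <- X6 -> X4) has no collider blocking it and no conditioned non-collider, so it is open.
Try {X6}:
  P1: blocked at chain node X6 ∈ conditioning set.
  P2: blocked at fork node X6 ∈ conditioning set.
  P3: blocked at fork node X6 ∈ conditioning set.
{X6} contains no descendant of X2 and blocks every backdoor path.
No other singleton works — e.g. {X8} leaves P2 open — so {X6} is the unique smallest valid adjustment set.

{X6}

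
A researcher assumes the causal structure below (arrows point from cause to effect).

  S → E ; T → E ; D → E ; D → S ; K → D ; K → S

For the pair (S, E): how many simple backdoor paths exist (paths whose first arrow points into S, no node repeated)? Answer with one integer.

A backdoor path from S to E is any simple undirected path whose first edge points into S (i.e. leaves S via a parent).
Parents of S: {D, K}.
Enumerating:
  P1: S <- K -> D -> E
  P2: S <- D -> E
That exhausts the simple backdoor paths. Count: 2.

2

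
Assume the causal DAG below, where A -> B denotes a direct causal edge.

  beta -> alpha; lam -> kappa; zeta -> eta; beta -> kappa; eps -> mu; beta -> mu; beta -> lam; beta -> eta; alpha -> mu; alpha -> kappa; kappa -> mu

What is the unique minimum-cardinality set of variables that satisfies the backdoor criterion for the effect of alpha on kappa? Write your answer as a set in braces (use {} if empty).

Variables eligible for adjustment (non-descendants of alpha, excluding alpha and kappa): {beta, eps, eta, lam, zeta}.
Backdoor paths from alpha to kappa:
  P1: alpha <- beta -> lam -> kappa
  P2: alpha <- beta -> kappa
  P3: alpha <- beta -> mu <- kappa
The empty set is not sufficient: P1 (alpha <- beta -> lam -> kappa) has no collider blocking it and no conditioned non-collider, so it is open.
Try {beta}:
  P1: blocked at fork node beta ∈ conditioning set.
  P2: blocked at fork node beta ∈ conditioning set.
  P3: blocked at fork node beta ∈ conditioning set.
{beta} contains no descendant of alpha and blocks every backdoor path.
No other singleton works — e.g. {eps} leaves P1 open — so {beta} is the unique smallest valid adjustment set.

{beta}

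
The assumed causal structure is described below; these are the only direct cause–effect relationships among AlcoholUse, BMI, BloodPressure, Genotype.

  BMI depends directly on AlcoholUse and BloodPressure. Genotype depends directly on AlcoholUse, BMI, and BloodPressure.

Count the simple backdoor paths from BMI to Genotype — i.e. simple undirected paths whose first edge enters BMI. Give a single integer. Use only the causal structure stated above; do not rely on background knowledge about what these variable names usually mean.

2

A backdoor path from BMI to Genotype is any simple undirected path whose first edge points into BMI (i.e. leaves BMI via a parent).
Parents of BMI: {AlcoholUse, BloodPressure}.
Enumerating:
  P1: BMI <- AlcoholUse -> Genotype
  P2: BMI <- BloodPressure -> Genotype
That exhausts the simple backdoor paths. Count: 2.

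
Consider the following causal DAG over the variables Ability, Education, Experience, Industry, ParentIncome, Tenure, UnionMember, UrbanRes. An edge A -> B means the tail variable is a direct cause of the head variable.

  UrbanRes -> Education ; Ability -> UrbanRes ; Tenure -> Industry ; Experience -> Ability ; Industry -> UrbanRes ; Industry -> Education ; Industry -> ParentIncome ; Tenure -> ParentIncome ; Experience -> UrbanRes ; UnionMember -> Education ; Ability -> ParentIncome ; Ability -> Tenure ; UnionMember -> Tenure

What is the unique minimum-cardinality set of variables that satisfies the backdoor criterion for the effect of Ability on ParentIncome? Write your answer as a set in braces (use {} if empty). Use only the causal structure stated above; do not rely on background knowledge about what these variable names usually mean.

Variables eligible for adjustment (non-descendants of Ability, excluding Ability and ParentIncome): {Experience, UnionMember}.
Backdoor paths from Ability to ParentIncome:
  P1: Ability <- Experience -> UrbanRes <- Industry <- Tenure -> ParentIncome
  P2: Ability <- Experience -> UrbanRes <- Industry -> ParentIncome
  P3: Ability <- Experience -> UrbanRes <- Industry -> Education <- UnionMember -> Tenure -> ParentIncome
  P4: Ability <- Experience -> UrbanRes -> Education <- UnionMember -> Tenure -> Industry -> ParentIncome
  P5: Ability <- Experience -> UrbanRes -> Education <- UnionMember -> Tenure -> ParentIncome
  P6: Ability <- Experience -> UrbanRes -> Education <- Industry <- Tenure -> ParentIncome
  P7: Ability <- Experience -> UrbanRes -> Education <- Industry -> ParentIncome
Each backdoor path contains an unconditioned collider, so every path is already blocked with the empty conditioning set:
  P1: blocked at collider UrbanRes (neither it nor any descendant is in the conditioning set).
  P2: blocked at collider UrbanRes (neither it nor any descendant is in the conditioning set).
  P3: blocked at collider UrbanRes (neither it nor any descendant is in the conditioning set).
  P4: blocked at collider Education (neither it nor any descendant is in the conditioning set).
  P5: blocked at collider Education (neither it nor any descendant is in the conditioning set).
  P6: blocked at collider Education (neither it nor any descendant is in the conditioning set).
  P7: blocked at collider Education (neither it nor any descendant is in the conditioning set).
The empty set is therefore the unique smallest valid set.

{}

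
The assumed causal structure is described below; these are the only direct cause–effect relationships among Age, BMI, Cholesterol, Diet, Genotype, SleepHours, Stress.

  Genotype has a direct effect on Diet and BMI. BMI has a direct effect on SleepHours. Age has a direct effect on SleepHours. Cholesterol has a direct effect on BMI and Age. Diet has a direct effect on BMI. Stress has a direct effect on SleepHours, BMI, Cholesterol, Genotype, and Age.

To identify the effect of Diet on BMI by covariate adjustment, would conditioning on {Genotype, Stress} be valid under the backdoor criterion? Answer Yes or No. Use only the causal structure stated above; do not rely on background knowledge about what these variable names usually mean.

Yes

Backdoor paths from Diet to BMI (paths whose first edge points into Diet):
  P1: Diet <- Genotype <- Stress -> Cholesterol -> BMI
  P2: Diet <- Genotype <- Stress -> Cholesterol -> Age -> SleepHours <- BMI
  P3: Diet <- Genotype <- Stress -> BMI
  P4: Diet <- Genotype <- Stress -> Age <- Cholesterol -> BMI
  P5: Diet <- Genotype <- Stress -> Age -> SleepHours <- BMI
  P6: Diet <- Genotype <- Stress -> SleepHours <- BMI
  P7: Diet <- Genotype <- Stress -> SleepHours <- Age <- Cholesterol -> BMI
  P8: Diet <- Genotype -> BMI
Condition 1 (no descendant of Diet in the set): holds — descendants of Diet are {BMI, SleepHours}; none are in {Genotype, Stress}.
Condition 2 (every backdoor path blocked by {Genotype, Stress}):
  P1: blocked at chain node Genotype ∈ conditioning set.
  P2: blocked at chain node Genotype ∈ conditioning set.
  P3: blocked at chain node Genotype ∈ conditioning set.
  P4: blocked at chain node Genotype ∈ conditioning set.
  P5: blocked at chain node Genotype ∈ conditioning set.
  P6: blocked at chain node Genotype ∈ conditioning set.
  P7: blocked at chain node Genotype ∈ conditioning set.
  P8: blocked at fork node Genotype ∈ conditioning set.
{Genotype, Stress} satisfies the backdoor criterion.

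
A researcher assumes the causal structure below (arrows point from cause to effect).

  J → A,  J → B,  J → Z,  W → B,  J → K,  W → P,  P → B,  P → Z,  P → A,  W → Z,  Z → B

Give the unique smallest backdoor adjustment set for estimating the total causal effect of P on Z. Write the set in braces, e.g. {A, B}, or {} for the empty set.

{W}

Variables eligible for adjustment (non-descendants of P, excluding P and Z): {J, K, W}.
Backdoor paths from P to Z:
  P1: P <- W -> Z
  P2: P <- W -> B <- J -> Z
  P3: P <- W -> B <- Z
The empty set is not sufficient: P1 (P <- W -> Z) has no collider blocking it and no conditioned non-collider, so it is open.
Try {W}:
  P1: blocked at fork node W ∈ conditioning set.
  P2: blocked at fork node W ∈ conditioning set.
  P3: blocked at fork node W ∈ conditioning set.
{W} contains no descendant of P and blocks every backdoor path.
No other singleton works — e.g. {J} leaves P1 open — so {W} is the unique smallest valid adjustment set.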